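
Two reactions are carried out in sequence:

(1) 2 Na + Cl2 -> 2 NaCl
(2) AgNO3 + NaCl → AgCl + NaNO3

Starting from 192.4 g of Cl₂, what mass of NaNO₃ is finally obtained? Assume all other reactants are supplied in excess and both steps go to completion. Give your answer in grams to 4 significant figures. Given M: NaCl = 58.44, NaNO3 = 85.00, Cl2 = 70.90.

n(Cl2) = 192.40 / 70.90 = 2.7137 mol.
Step 1 gives a 1:2 ratio of Cl2 to NaCl, so n(NaCl) = 5.4274 mol.
In step 2 the NaCl:NaNO3 ratio is 1:1, so n(NaNO3) = 5.4274 mol.
Mass of NaNO3 = 5.4274 × 85.00 = 461.33 g.

461.3 g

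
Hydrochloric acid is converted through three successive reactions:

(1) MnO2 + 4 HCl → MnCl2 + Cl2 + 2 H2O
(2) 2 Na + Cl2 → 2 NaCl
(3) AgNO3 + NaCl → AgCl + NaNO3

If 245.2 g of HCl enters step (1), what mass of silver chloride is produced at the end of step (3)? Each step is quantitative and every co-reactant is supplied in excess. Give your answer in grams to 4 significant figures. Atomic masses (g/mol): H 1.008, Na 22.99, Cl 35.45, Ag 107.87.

482.0 g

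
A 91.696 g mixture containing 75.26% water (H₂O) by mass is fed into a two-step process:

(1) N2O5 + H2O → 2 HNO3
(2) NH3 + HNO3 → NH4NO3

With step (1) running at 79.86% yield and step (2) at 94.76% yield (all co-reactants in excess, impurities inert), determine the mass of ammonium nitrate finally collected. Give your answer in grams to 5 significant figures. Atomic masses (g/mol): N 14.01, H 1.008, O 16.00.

464.10 g

Pure H2O = 91.696 × 0.7526 = 69.0104 g.
M(H2O) = 2(1.008) + 16.00 = 18.016 g/mol.
M(NH4NO3) = 2(14.01) + 4(1.008) + 3(16.00) = 80.052 g/mol.
n(H2O) = 69.0104 / 18.016 = 3.83051 mol.
Step 1 (H2O:HNO3 = 1:2): theoretical n(HNO3) = 7.66101 mol; at 79.86% yield, n(HNO3) = 6.11809 mol.
Step 2 (HNO3:NH4NO3 = 1:1): theoretical n(NH4NO3) = 6.11809 mol, so theoretical mass = 6.11809 × 80.052 = 489.765 g.
At 94.76% yield, actual mass of NH4NO3 = 489.765 × 0.9476 = 464.101 g.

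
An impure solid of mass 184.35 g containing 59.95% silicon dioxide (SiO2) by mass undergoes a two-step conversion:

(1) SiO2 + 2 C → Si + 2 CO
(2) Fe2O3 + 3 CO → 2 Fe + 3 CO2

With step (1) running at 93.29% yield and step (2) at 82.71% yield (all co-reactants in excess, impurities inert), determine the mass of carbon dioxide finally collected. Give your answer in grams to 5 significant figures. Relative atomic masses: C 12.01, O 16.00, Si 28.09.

Pure SiO2 = 184.35 × 0.5995 = 110.518 g.
M(SiO2) = 28.09 + 2(16.00) = 60.09 g/mol.
M(CO2) = 12.01 + 2(16.00) = 44.01 g/mol.
n(SiO2) = 110.518 / 60.09 = 1.83920 mol.
Step 1 (SiO2:CO = 1:2): theoretical n(CO) = 3.67841 mol; at 93.29% yield, n(CO) = 3.43159 mol.
Step 2 (CO:CO2 = 3:3): theoretical n(CO2) = 3.43159 mol, so theoretical mass = 3.43159 × 44.01 = 151.024 g.
At 82.71% yield, actual mass of CO2 = 151.024 × 0.8271 = 124.912 g.

124.91 g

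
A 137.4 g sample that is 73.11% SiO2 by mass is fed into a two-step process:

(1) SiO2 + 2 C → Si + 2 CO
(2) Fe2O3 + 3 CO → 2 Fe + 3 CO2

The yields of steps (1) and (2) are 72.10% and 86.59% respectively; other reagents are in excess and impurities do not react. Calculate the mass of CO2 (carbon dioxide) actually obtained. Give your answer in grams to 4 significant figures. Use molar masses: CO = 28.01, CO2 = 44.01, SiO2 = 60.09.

91.86 g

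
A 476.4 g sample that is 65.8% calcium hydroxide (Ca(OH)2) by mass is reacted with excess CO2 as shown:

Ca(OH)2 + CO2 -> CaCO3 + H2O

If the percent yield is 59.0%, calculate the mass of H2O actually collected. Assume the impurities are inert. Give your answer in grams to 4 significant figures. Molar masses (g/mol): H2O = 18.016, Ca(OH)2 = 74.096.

Pure Ca(OH)2 available = 476.4 g × 0.658 = 313.47 g.
n(Ca(OH)2) = 313.47 g / 74.096 g/mol = 4.2306 mol.
From the equation the Ca(OH)2:H2O mole ratio is 1:1, so n(H2O) = 4.2306 × 1/1 = 4.2306 mol.
Mass of H2O = 4.2306 mol × 18.016 g/mol = 76.219 g.
Actual mass collected = 76.219 g × 0.590 = 44.969 g.

44.97 g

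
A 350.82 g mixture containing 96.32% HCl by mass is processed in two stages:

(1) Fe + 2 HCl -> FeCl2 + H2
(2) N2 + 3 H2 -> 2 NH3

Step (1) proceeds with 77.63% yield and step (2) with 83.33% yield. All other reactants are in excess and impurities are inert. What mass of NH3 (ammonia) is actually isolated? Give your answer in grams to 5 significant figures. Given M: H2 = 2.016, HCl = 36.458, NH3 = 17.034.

34.044 g

Pure HCl = 350.82 × 0.9632 = 337.910 g.
n(HCl) = 337.910 / 36.458 = 9.26847 mol.
Step 1 (HCl:H2 = 2:1): theoretical n(H2) = 4.63423 mol; at 77.63% yield, n(H2) = 3.59756 mol.
Step 2 (H2:NH3 = 3:2): theoretical n(NH3) = 2.39837 mol, so theoretical mass = 2.39837 × 17.034 = 40.8538 g.
At 83.33% yield, actual mass of NH3 = 40.8538 × 0.8333 = 34.0435 g.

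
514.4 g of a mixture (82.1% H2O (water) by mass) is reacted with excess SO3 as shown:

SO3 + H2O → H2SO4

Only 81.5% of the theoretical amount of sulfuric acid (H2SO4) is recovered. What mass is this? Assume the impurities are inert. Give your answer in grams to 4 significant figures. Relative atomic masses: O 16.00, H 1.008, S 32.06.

1874 g

Pure H2O available = 514.4 g × 0.821 = 422.32 g.
M(H2O) = 2(1.008) + 16.00 = 18.016 g/mol.
M(H2SO4) = 2(1.008) + 32.06 + 4(16.00) = 98.076 g/mol.
n(H2O) = 422.32 g / 18.016 g/mol = 23.442 mol.
From the equation the H2O:H2SO4 mole ratio is 1:1, so n(H2SO4) = 23.442 × 1/1 = 23.442 mol.
Mass of H2SO4 = 23.442 mol × 98.076 g/mol = 2299.1 g.
Actual mass collected = 2299.1 g × 0.815 = 1873.7 g.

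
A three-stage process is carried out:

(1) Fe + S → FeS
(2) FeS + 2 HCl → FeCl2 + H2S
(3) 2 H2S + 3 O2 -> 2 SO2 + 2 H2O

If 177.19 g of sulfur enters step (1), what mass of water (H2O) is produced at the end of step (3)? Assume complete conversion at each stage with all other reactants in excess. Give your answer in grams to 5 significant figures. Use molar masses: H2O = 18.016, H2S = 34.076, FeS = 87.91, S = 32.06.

99.571 g

n(S) = 177.19 / 32.06 = 5.52682 mol.
Reaction (1): S→FeS ratio 1:1 ⇒ n(FeS) = 5.52682 mol.
Reaction (2): FeS→H2S ratio 1:1 ⇒ n(H2S) = 5.52682 mol.
Reaction (3): H2S→H2O ratio 2:2 ⇒ n(H2O) = 5.52682 mol.
Mass of H2O = 5.52682 × 18.016 = 99.5713 g.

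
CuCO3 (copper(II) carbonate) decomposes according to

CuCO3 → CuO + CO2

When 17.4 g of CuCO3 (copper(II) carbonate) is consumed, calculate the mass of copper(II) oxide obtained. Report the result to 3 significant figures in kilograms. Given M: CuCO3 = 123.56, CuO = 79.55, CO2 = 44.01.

0.0112 kg

n(CuCO3) = 17.40 g / 123.56 g/mol = 0.1408 mol.
From the equation the CuCO3:CuO mole ratio is 1:1, so n(CuO) = 0.1408 × 1/1 = 0.1408 mol.
Mass of CuO = 0.1408 mol × 79.55 g/mol = 11.20 g.
Converting to kg: 11.20 g = 0.0112 kg.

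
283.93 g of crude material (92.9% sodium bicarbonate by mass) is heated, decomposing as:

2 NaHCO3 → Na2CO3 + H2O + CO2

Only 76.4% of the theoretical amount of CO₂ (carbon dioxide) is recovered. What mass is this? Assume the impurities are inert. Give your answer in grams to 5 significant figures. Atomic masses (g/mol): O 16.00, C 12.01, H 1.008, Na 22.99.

52.786 g

Pure NaHCO3 available = 283.93 g × 0.929 = 263.771 g.
M(NaHCO3) = 22.99 + 1.008 + 12.01 + 3(16.00) = 84.008 g/mol.
M(CO2) = 12.01 + 2(16.00) = 44.01 g/mol.
n(NaHCO3) = 263.771 g / 84.008 g/mol = 3.13983 mol.
From the equation the NaHCO3:CO2 mole ratio is 2:1, so n(CO2) = 3.13983 × 1/2 = 1.56992 mol.
Mass of CO2 = 1.56992 mol × 44.01 g/mol = 69.0920 g.
Actual mass collected = 69.0920 g × 0.764 = 52.7863 g.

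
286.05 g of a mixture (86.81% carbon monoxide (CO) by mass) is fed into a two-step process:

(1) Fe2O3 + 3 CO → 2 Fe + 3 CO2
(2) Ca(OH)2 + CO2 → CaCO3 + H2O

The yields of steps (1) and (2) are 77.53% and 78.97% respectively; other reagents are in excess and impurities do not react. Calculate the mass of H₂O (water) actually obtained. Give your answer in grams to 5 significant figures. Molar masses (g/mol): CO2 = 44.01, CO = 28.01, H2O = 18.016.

Pure CO = 286.05 × 0.8681 = 248.320 g.
n(CO) = 248.320 / 28.01 = 8.86541 mol.
Step 1 (CO:CO2 = 3:3): theoretical n(CO2) = 8.86541 mol; at 77.53% yield, n(CO2) = 6.87335 mol.
Step 2 (CO2:H2O = 1:1): theoretical n(H2O) = 6.87335 mol, so theoretical mass = 6.87335 × 18.016 = 123.830 g.
At 78.97% yield, actual mass of H2O = 123.830 × 0.7897 = 97.7887 g.

97.789 g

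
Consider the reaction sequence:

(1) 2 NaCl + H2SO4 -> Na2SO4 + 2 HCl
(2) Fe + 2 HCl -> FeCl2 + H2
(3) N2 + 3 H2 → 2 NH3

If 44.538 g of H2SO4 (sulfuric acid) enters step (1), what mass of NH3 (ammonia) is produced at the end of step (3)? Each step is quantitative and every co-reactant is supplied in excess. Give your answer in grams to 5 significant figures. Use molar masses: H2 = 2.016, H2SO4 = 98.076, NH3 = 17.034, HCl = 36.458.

n(H2SO4) = 44.538 / 98.076 = 0.454117 mol.
Reaction (1): H2SO4→HCl ratio 1:2 ⇒ n(HCl) = 0.908234 mol.
Reaction (2): HCl→H2 ratio 2:1 ⇒ n(H2) = 0.454117 mol.
Reaction (3): H2→NH3 ratio 3:2 ⇒ n(NH3) = 0.302745 mol.
Mass of NH3 = 0.302745 × 17.034 = 5.15696 g.

5.1570 g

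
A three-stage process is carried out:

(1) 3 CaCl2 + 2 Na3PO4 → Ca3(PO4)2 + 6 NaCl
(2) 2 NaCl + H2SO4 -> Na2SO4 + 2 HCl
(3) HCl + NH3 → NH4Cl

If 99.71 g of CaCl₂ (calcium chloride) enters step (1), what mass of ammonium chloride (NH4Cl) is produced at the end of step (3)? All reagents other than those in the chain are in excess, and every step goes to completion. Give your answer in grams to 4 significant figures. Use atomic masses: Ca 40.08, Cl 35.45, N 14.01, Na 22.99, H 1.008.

96.12 g

M(CaCl2) = 40.08 + 2(35.45) = 110.98 g/mol.
M(NH4Cl) = 14.01 + 4(1.008) + 35.45 = 53.492 g/mol.
n(CaCl2) = 99.71 / 110.98 = 0.89845 mol.
Reaction (1): CaCl2→NaCl ratio 3:6 ⇒ n(NaCl) = 1.7969 mol.
Reaction (2): NaCl→HCl ratio 2:2 ⇒ n(HCl) = 1.7969 mol.
Reaction (3): HCl→NH4Cl ratio 1:1 ⇒ n(NH4Cl) = 1.7969 mol.
Mass of NH4Cl = 1.7969 × 53.492 = 96.120 g.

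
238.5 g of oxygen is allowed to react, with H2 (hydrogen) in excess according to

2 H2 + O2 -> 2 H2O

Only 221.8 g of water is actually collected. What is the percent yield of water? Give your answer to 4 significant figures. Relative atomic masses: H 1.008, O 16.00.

82.59 %

M(O2) = 2(16.00) = 32.00 g/mol.
M(H2O) = 2(1.008) + 16.00 = 18.016 g/mol.
n(O2) = 238.50 g / 32.00 g/mol = 7.4531 mol.
From the equation the O2:H2O mole ratio is 1:2, so n(H2O) = 7.4531 × 2/1 = 14.906 mol.
Mass of H2O = 14.906 mol × 18.016 g/mol = 268.55 g.
This is the theoretical yield. Percent yield = 221.8 g / 268.55 g × 100% = 82.591%.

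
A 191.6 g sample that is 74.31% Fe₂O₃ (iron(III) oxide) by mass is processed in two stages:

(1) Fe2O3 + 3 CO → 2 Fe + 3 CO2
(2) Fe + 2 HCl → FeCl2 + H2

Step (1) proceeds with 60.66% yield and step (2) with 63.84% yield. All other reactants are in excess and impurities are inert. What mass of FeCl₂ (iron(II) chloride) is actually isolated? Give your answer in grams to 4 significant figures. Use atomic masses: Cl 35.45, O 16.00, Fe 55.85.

Pure Fe2O3 = 191.6 × 0.7431 = 142.38 g.
M(Fe2O3) = 2(55.85) + 3(16.00) = 159.70 g/mol.
M(FeCl2) = 55.85 + 2(35.45) = 126.75 g/mol.
n(Fe2O3) = 142.38 / 159.70 = 0.89153 mol.
Step 1 (Fe2O3:Fe = 1:2): theoretical n(Fe) = 1.7831 mol; at 60.66% yield, n(Fe) = 1.0816 mol.
Step 2 (Fe:FeCl2 = 1:1): theoretical n(FeCl2) = 1.0816 mol, so theoretical mass = 1.0816 × 126.75 = 137.09 g.
At 63.84% yield, actual mass of FeCl2 = 137.09 × 0.6384 = 87.521 g.

87.52 g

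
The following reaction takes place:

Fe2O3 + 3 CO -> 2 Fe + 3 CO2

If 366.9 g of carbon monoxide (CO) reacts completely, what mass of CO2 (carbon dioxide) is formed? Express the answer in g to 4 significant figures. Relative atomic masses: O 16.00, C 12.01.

M(CO) = 12.01 + 16.00 = 28.01 g/mol.
M(CO2) = 12.01 + 2(16.00) = 44.01 g/mol.
n(CO) = 366.90 g / 28.01 g/mol = 13.099 mol.
From the equation the CO:CO2 mole ratio is 3:3, so n(CO2) = 13.099 × 3/3 = 13.099 mol.
Mass of CO2 = 13.099 mol × 44.01 g/mol = 576.48 g.

576.5 g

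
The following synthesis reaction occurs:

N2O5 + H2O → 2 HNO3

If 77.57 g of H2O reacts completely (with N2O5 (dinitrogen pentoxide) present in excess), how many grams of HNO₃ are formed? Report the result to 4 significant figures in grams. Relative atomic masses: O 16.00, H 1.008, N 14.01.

M(H2O) = 2(1.008) + 16.00 = 18.016 g/mol.
M(HNO3) = 1.008 + 14.01 + 3(16.00) = 63.018 g/mol.
n(H2O) = 77.570 g / 18.016 g/mol = 4.3056 mol.
From the equation the H2O:HNO3 mole ratio is 1:2, so n(HNO3) = 4.3056 × 2/1 = 8.6112 mol.
Mass of HNO3 = 8.6112 mol × 63.018 g/mol = 542.66 g.

542.7 g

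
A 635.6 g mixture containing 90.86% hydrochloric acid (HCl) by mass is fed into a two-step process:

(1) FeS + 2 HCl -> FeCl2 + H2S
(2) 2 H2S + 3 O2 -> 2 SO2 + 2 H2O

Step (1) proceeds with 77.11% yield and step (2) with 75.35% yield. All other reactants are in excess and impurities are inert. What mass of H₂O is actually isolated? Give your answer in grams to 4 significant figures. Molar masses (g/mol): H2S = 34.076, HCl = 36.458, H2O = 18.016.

82.91 g

Pure HCl = 635.6 × 0.9086 = 577.51 g.
n(HCl) = 577.51 / 36.458 = 15.840 mol.
Step 1 (HCl:H2S = 2:1): theoretical n(H2S) = 7.9202 mol; at 77.11% yield, n(H2S) = 6.1072 mol.
Step 2 (H2S:H2O = 2:2): theoretical n(H2O) = 6.1072 mol, so theoretical mass = 6.1072 × 18.016 = 110.03 g.
At 75.35% yield, actual mass of H2O = 110.03 × 0.7535 = 82.906 g.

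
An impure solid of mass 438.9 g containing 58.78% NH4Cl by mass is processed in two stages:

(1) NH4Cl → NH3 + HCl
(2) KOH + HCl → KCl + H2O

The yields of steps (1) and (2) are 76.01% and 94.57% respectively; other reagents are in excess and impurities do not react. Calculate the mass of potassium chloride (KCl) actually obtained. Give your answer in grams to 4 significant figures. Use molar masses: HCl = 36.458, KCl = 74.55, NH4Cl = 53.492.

258.5 g

Pure NH4Cl = 438.9 × 0.5878 = 257.99 g.
n(NH4Cl) = 257.99 / 53.492 = 4.8229 mol.
Step 1 (NH4Cl:HCl = 1:1): theoretical n(HCl) = 4.8229 mol; at 76.01% yield, n(HCl) = 3.6659 mol.
Step 2 (HCl:KCl = 1:1): theoretical n(KCl) = 3.6659 mol, so theoretical mass = 3.6659 × 74.55 = 273.29 g.
At 94.57% yield, actual mass of KCl = 273.29 × 0.9457 = 258.45 g.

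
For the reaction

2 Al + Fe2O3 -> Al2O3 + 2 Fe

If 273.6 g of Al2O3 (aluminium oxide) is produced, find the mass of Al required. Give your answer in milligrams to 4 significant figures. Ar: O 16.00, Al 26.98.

144800 mg

M(Al2O3) = 2(26.98) + 3(16.00) = 101.96 g/mol.
M(Al) = 26.98 g/mol.
n(Al2O3) = 273.60 g / 101.96 g/mol = 2.6834 mol.
From the equation the Al2O3:Al mole ratio is 1:2, so n(Al) = 2.6834 × 2/1 = 5.3668 mol.
Mass of Al = 5.3668 mol × 26.98 g/mol = 144.80 g.
Converting to mg: 144.80 g = 144800 mg.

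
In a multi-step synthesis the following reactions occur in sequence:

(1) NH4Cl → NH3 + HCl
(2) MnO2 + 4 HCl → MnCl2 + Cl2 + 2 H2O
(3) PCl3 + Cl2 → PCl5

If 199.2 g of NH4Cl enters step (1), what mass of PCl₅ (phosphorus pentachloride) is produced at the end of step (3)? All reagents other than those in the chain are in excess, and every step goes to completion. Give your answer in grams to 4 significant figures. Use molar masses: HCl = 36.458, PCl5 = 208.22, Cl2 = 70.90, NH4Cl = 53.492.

n(NH4Cl) = 199.2 / 53.492 = 3.7239 mol.
Reaction (1): NH4Cl→HCl ratio 1:1 ⇒ n(HCl) = 3.7239 mol.
Reaction (2): HCl→Cl2 ratio 4:1 ⇒ n(Cl2) = 0.93098 mol.
Reaction (3): Cl2→PCl5 ratio 1:1 ⇒ n(PCl5) = 0.93098 mol.
Mass of PCl5 = 0.93098 × 208.22 = 193.85 g.

193.8 g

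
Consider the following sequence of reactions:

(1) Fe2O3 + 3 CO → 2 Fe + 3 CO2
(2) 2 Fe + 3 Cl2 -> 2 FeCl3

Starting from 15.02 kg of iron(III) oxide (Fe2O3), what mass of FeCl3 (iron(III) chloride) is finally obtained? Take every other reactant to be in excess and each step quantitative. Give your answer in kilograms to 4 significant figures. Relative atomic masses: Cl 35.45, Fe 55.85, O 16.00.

30.51 kg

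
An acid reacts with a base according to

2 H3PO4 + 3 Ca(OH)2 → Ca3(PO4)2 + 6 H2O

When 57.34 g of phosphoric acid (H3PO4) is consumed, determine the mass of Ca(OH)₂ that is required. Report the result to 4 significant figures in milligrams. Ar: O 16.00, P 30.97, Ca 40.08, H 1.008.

65030 mg

M(H3PO4) = 3(1.008) + 30.97 + 4(16.00) = 97.994 g/mol.
M(Ca(OH)2) = 40.08 + 2(16.00) + 2(1.008) = 74.096 g/mol.
n(H3PO4) = 57.340 g / 97.994 g/mol = 0.58514 mol.
From the equation the H3PO4:Ca(OH)2 mole ratio is 2:3, so n(Ca(OH)2) = 0.58514 × 3/2 = 0.87771 mol.
Mass of Ca(OH)2 = 0.87771 mol × 74.096 g/mol = 65.035 g.
Converting to mg: 65.035 g = 65030 mg.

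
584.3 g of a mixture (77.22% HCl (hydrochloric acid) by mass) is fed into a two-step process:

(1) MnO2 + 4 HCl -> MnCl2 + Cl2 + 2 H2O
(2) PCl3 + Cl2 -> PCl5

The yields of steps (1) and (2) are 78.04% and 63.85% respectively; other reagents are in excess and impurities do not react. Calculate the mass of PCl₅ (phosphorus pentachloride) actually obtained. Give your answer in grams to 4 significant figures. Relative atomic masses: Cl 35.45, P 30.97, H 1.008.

321.0 g

Pure HCl = 584.3 × 0.7722 = 451.20 g.
M(HCl) = 1.008 + 35.45 = 36.458 g/mol.
M(PCl5) = 30.97 + 5(35.45) = 208.22 g/mol.
n(HCl) = 451.20 / 36.458 = 12.376 mol.
Step 1 (HCl:Cl2 = 4:1): theoretical n(Cl2) = 3.0939 mol; at 78.04% yield, n(Cl2) = 2.4145 mol.
Step 2 (Cl2:PCl5 = 1:1): theoretical n(PCl5) = 2.4145 mol, so theoretical mass = 2.4145 × 208.22 = 502.75 g.
At 63.85% yield, actual mass of PCl5 = 502.75 × 0.6385 = 321.01 g.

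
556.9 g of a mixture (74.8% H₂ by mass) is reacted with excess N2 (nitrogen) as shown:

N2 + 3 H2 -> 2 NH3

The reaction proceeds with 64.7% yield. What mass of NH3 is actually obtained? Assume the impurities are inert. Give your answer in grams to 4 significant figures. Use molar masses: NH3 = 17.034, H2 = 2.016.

1518 g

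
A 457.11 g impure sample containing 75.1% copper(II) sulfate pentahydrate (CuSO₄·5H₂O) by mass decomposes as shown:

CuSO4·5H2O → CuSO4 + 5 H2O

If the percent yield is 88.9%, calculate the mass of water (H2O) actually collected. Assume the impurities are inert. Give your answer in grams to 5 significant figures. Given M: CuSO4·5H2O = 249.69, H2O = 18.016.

Pure CuSO4·5H2O available = 457.11 g × 0.751 = 343.290 g.
n(CuSO4·5H2O) = 343.290 g / 249.69 g/mol = 1.37486 mol.
From the equation the CuSO4·5H2O:H2O mole ratio is 1:5, so n(H2O) = 1.37486 × 5/1 = 6.87432 mol.
Mass of H2O = 6.87432 mol × 18.016 g/mol = 123.848 g.
Actual mass collected = 123.848 g × 0.889 = 110.101 g.

110.10 g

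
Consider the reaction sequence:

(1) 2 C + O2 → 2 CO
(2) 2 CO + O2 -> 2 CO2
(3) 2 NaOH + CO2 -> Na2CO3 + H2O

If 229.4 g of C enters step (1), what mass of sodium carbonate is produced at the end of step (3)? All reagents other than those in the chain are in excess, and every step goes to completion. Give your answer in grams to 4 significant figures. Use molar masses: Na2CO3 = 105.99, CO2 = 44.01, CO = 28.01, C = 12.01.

2024 g

n(C) = 229.4 / 12.01 = 19.101 mol.
Reaction (1): C→CO ratio 2:2 ⇒ n(CO) = 19.101 mol.
Reaction (2): CO→CO2 ratio 2:2 ⇒ n(CO2) = 19.101 mol.
Reaction (3): CO2→Na2CO3 ratio 1:1 ⇒ n(Na2CO3) = 19.101 mol.
Mass of Na2CO3 = 19.101 × 105.99 = 2024.5 g.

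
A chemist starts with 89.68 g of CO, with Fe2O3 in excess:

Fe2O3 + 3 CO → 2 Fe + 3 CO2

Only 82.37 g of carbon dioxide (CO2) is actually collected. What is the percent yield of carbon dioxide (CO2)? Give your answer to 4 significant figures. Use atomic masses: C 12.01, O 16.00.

58.46 %

M(CO) = 12.01 + 16.00 = 28.01 g/mol.
M(CO2) = 12.01 + 2(16.00) = 44.01 g/mol.
n(CO) = 89.680 g / 28.01 g/mol = 3.2017 mol.
From the equation the CO:CO2 mole ratio is 3:3, so n(CO2) = 3.2017 × 3/3 = 3.2017 mol.
Mass of CO2 = 3.2017 mol × 44.01 g/mol = 140.91 g.
This is the theoretical yield. Percent yield = 82.37 g / 140.91 g × 100% = 58.457%.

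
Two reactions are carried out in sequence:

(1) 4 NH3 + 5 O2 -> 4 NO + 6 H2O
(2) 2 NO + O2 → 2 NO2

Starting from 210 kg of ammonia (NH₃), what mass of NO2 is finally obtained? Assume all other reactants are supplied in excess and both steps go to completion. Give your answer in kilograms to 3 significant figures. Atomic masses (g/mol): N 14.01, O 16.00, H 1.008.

M(NH3) = 14.01 + 3(1.008) = 17.034 g/mol.
M(NO2) = 14.01 + 2(16.00) = 46.01 g/mol.
210 kg = 210000 g.
n(NH3) = 210000 / 17.034 = 12330 mol.
Step 1 gives a 4:4 ratio of NH3 to NO, so n(NO) = 12330 mol.
In step 2 the NO:NO2 ratio is 2:2, so n(NO2) = 12330 mol.
Mass of NO2 = 12330 × 46.01 = 567200 g = 567 kg.

567 kg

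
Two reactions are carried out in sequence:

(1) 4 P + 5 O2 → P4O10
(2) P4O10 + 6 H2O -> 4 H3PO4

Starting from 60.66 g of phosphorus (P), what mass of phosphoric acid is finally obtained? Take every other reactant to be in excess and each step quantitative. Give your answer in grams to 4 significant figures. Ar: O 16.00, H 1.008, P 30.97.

191.9 g

M(P) = 30.97 g/mol.
M(H3PO4) = 3(1.008) + 30.97 + 4(16.00) = 97.994 g/mol.
n(P) = 60.660 / 30.97 = 1.9587 mol.
Step 1 gives a 4:1 ratio of P to P4O10, so n(P4O10) = 0.48967 mol.
In step 2 the P4O10:H3PO4 ratio is 1:4, so n(H3PO4) = 1.9587 mol.
Mass of H3PO4 = 1.9587 × 97.994 = 191.94 g.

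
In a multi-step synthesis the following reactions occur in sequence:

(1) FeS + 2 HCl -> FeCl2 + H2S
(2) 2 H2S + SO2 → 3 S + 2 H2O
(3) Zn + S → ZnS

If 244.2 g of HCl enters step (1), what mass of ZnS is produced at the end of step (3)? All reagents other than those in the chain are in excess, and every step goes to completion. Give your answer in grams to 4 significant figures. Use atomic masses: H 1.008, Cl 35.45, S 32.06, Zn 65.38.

489.5 g

M(HCl) = 1.008 + 35.45 = 36.458 g/mol.
M(ZnS) = 65.38 + 32.06 = 97.44 g/mol.
n(HCl) = 244.2 / 36.458 = 6.6981 mol.
Reaction (1): HCl→H2S ratio 2:1 ⇒ n(H2S) = 3.3491 mol.
Reaction (2): H2S→S ratio 2:3 ⇒ n(S) = 5.0236 mol.
Reaction (3): S→ZnS ratio 1:1 ⇒ n(ZnS) = 5.0236 mol.
Mass of ZnS = 5.0236 × 97.44 = 489.50 g.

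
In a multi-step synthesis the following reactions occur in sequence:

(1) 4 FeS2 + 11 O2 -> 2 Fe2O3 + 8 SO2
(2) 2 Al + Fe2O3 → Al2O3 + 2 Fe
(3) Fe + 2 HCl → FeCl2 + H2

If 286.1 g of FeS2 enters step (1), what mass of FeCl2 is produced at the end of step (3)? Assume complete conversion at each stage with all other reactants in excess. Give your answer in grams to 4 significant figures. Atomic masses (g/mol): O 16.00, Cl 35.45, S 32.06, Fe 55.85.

M(FeS2) = 55.85 + 2(32.06) = 119.97 g/mol.
M(FeCl2) = 55.85 + 2(35.45) = 126.75 g/mol.
n(FeS2) = 286.1 / 119.97 = 2.3848 mol.
Reaction (1): FeS2→Fe2O3 ratio 4:2 ⇒ n(Fe2O3) = 1.1924 mol.
Reaction (2): Fe2O3→Fe ratio 1:2 ⇒ n(Fe) = 2.3848 mol.
Reaction (3): Fe→FeCl2 ratio 1:1 ⇒ n(FeCl2) = 2.3848 mol.
Mass of FeCl2 = 2.3848 × 126.75 = 302.27 g.

302.3 g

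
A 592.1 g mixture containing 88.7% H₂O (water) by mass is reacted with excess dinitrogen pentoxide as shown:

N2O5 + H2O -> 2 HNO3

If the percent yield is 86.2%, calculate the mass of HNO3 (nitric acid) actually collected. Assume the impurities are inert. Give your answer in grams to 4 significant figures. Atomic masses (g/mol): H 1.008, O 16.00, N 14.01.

3167 g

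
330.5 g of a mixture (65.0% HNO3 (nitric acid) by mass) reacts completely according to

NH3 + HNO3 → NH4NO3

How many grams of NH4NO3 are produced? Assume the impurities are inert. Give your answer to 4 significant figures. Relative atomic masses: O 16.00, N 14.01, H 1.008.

272.9 g

Mass of pure HNO3 = 330.5 g × 0.650 = 214.82 g.
M(HNO3) = 1.008 + 14.01 + 3(16.00) = 63.018 g/mol.
M(NH4NO3) = 2(14.01) + 4(1.008) + 3(16.00) = 80.052 g/mol.
n(HNO3) = 214.82 g / 63.018 g/mol = 3.4089 mol.
From the equation the HNO3:NH4NO3 mole ratio is 1:1, so n(NH4NO3) = 3.4089 × 1/1 = 3.4089 mol.
Mass of NH4NO3 = 3.4089 mol × 80.052 g/mol = 272.89 g.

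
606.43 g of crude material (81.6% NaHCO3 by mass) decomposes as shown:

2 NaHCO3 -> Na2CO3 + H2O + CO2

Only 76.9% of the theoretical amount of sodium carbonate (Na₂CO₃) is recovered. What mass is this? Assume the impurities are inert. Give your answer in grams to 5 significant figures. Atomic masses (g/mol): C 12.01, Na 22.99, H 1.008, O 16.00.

Pure NaHCO3 available = 606.43 g × 0.816 = 494.847 g.
M(NaHCO3) = 22.99 + 1.008 + 12.01 + 3(16.00) = 84.008 g/mol.
M(Na2CO3) = 2(22.99) + 12.01 + 3(16.00) = 105.99 g/mol.
n(NaHCO3) = 494.847 g / 84.008 g/mol = 5.89047 mol.
From the equation the NaHCO3:Na2CO3 mole ratio is 2:1, so n(Na2CO3) = 5.89047 × 1/2 = 2.94524 mol.
Mass of Na2CO3 = 2.94524 mol × 105.99 g/mol = 312.166 g.
Actual mass collected = 312.166 g × 0.769 = 240.055 g.

240.06 g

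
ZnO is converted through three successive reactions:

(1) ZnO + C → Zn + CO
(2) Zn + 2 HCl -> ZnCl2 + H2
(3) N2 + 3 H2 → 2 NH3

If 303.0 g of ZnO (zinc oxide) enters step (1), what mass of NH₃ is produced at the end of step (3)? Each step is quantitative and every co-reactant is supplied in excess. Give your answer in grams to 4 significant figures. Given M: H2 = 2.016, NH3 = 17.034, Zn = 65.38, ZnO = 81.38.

42.28 g

n(ZnO) = 303.0 / 81.38 = 3.7233 mol.
Reaction (1): ZnO→Zn ratio 1:1 ⇒ n(Zn) = 3.7233 mol.
Reaction (2): Zn→H2 ratio 1:1 ⇒ n(H2) = 3.7233 mol.
Reaction (3): H2→NH3 ratio 3:2 ⇒ n(NH3) = 2.4822 mol.
Mass of NH3 = 2.4822 × 17.034 = 42.281 g.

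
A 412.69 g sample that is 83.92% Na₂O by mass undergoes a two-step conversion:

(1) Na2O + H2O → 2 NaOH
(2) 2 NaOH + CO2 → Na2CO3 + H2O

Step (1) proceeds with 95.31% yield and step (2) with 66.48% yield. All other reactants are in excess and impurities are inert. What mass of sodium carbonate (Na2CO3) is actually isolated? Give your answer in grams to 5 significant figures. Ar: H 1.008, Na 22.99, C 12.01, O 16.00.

Pure Na2O = 412.69 × 0.8392 = 346.329 g.
M(Na2O) = 2(22.99) + 16.00 = 61.98 g/mol.
M(Na2CO3) = 2(22.99) + 12.01 + 3(16.00) = 105.99 g/mol.
n(Na2O) = 346.329 / 61.98 = 5.58776 mol.
Step 1 (Na2O:NaOH = 1:2): theoretical n(NaOH) = 11.1755 mol; at 95.31% yield, n(NaOH) = 10.6514 mol.
Step 2 (NaOH:Na2CO3 = 2:1): theoretical n(Na2CO3) = 5.32570 mol, so theoretical mass = 5.32570 × 105.99 = 564.470 g.
At 66.48% yield, actual mass of Na2CO3 = 564.470 × 0.6648 = 375.260 g.

375.26 g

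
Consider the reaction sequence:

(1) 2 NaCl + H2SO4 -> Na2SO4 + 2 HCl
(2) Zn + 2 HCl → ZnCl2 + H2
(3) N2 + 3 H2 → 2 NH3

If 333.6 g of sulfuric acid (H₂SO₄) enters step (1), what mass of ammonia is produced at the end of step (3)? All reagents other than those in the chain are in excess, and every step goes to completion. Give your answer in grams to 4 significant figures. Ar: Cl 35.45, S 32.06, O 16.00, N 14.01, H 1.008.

M(H2SO4) = 2(1.008) + 32.06 + 4(16.00) = 98.076 g/mol.
M(NH3) = 14.01 + 3(1.008) = 17.034 g/mol.
n(H2SO4) = 333.6 / 98.076 = 3.4014 mol.
Reaction (1): H2SO4→HCl ratio 1:2 ⇒ n(HCl) = 6.8029 mol.
Reaction (2): HCl→H2 ratio 2:1 ⇒ n(H2) = 3.4014 mol.
Reaction (3): H2→NH3 ratio 3:2 ⇒ n(NH3) = 2.2676 mol.
Mass of NH3 = 2.2676 × 17.034 = 38.627 g.

38.63 g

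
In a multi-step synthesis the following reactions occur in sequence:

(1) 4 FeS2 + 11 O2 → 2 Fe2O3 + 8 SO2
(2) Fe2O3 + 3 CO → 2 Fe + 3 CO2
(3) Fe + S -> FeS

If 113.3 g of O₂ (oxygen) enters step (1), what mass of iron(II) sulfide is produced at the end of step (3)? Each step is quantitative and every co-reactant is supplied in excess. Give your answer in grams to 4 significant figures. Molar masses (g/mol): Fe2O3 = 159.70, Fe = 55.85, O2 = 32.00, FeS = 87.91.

n(O2) = 113.3 / 32.00 = 3.5406 mol.
Reaction (1): O2→Fe2O3 ratio 11:2 ⇒ n(Fe2O3) = 0.64375 mol.
Reaction (2): Fe2O3→Fe ratio 1:2 ⇒ n(Fe) = 1.2875 mol.
Reaction (3): Fe→FeS ratio 1:1 ⇒ n(FeS) = 1.2875 mol.
Mass of FeS = 1.2875 × 87.91 = 113.18 g.

113.2 g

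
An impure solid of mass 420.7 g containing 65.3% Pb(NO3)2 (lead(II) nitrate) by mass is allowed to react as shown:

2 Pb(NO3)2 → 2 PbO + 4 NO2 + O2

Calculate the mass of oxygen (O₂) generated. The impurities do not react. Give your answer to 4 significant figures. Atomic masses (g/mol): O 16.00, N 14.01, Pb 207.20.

13.27 g

Mass of pure Pb(NO3)2 = 420.7 g × 0.653 = 274.72 g.
M(Pb(NO3)2) = 207.20 + 2(14.01) + 6(16.00) = 331.22 g/mol.
M(O2) = 2(16.00) = 32.00 g/mol.
n(Pb(NO3)2) = 274.72 g / 331.22 g/mol = 0.82941 mol.
From the equation the Pb(NO3)2:O2 mole ratio is 2:1, so n(O2) = 0.82941 × 1/2 = 0.41470 mol.
Mass of O2 = 0.41470 mol × 32.00 g/mol = 13.271 g.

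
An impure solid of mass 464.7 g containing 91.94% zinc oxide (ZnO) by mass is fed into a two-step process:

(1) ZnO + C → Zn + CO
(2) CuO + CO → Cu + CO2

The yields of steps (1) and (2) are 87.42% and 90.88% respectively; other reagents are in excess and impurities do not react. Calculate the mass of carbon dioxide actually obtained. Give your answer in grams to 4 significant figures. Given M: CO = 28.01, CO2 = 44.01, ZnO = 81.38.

183.6 g

Pure ZnO = 464.7 × 0.9194 = 427.25 g.
n(ZnO) = 427.25 / 81.38 = 5.2500 mol.
Step 1 (ZnO:CO = 1:1): theoretical n(CO) = 5.2500 mol; at 87.42% yield, n(CO) = 4.5896 mol.
Step 2 (CO:CO2 = 1:1): theoretical n(CO2) = 4.5896 mol, so theoretical mass = 4.5896 × 44.01 = 201.99 g.
At 90.88% yield, actual mass of CO2 = 201.99 × 0.9088 = 183.57 g.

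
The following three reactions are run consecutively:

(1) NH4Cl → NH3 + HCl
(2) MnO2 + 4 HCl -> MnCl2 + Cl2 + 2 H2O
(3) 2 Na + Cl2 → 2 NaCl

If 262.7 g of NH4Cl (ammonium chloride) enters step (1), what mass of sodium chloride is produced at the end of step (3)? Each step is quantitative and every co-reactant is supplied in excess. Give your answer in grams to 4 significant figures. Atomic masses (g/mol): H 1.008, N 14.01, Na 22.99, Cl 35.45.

M(NH4Cl) = 14.01 + 4(1.008) + 35.45 = 53.492 g/mol.
M(NaCl) = 22.99 + 35.45 = 58.44 g/mol.
n(NH4Cl) = 262.7 / 53.492 = 4.9110 mol.
Reaction (1): NH4Cl→HCl ratio 1:1 ⇒ n(HCl) = 4.9110 mol.
Reaction (2): HCl→Cl2 ratio 4:1 ⇒ n(Cl2) = 1.2278 mol.
Reaction (3): Cl2→NaCl ratio 1:2 ⇒ n(NaCl) = 2.4555 mol.
Mass of NaCl = 2.4555 × 58.44 = 143.50 g.

143.5 g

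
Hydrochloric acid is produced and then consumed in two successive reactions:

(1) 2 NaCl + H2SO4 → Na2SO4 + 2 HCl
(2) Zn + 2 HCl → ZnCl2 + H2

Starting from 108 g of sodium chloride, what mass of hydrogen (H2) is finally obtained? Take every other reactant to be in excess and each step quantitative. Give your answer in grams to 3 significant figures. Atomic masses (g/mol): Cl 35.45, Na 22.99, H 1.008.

1.86 g

M(NaCl) = 22.99 + 35.45 = 58.44 g/mol.
M(H2) = 2(1.008) = 2.016 g/mol.
n(NaCl) = 108.0 / 58.44 = 1.848 mol.
Step 1 gives a 2:2 ratio of NaCl to HCl, so n(HCl) = 1.848 mol.
In step 2 the HCl:H2 ratio is 2:1, so n(H2) = 0.9240 mol.
Mass of H2 = 0.9240 × 2.016 = 1.863 g.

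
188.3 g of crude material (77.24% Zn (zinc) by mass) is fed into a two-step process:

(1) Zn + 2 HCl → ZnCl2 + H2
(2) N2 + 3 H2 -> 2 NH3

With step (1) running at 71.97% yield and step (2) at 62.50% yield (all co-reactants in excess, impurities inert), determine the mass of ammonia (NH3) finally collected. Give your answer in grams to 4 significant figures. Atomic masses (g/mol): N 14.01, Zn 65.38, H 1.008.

11.36 g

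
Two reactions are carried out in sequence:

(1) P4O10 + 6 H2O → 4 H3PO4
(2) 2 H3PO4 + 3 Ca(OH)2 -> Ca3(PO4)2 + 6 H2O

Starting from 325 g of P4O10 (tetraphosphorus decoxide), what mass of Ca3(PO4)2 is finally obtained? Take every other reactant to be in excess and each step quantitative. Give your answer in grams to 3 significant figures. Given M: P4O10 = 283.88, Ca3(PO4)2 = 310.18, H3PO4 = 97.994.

n(P4O10) = 325.0 / 283.88 = 1.145 mol.
Step 1 gives a 1:4 ratio of P4O10 to H3PO4, so n(H3PO4) = 4.579 mol.
In step 2 the H3PO4:Ca3(PO4)2 ratio is 2:1, so n(Ca3(PO4)2) = 2.290 mol.
Mass of Ca3(PO4)2 = 2.290 × 310.18 = 710.2 g.

710 g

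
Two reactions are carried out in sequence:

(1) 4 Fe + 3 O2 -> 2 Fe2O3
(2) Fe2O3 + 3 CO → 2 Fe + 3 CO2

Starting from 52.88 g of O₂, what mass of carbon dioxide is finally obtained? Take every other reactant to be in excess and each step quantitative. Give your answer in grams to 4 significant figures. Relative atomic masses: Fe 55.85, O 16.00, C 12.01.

M(O2) = 2(16.00) = 32.00 g/mol.
M(CO2) = 12.01 + 2(16.00) = 44.01 g/mol.
n(O2) = 52.880 / 32.00 = 1.6525 mol.
Step 1 gives a 3:2 ratio of O2 to Fe2O3, so n(Fe2O3) = 1.1017 mol.
In step 2 the Fe2O3:CO2 ratio is 1:3, so n(CO2) = 3.3050 mol.
Mass of CO2 = 3.3050 × 44.01 = 145.45 g.

145.5 g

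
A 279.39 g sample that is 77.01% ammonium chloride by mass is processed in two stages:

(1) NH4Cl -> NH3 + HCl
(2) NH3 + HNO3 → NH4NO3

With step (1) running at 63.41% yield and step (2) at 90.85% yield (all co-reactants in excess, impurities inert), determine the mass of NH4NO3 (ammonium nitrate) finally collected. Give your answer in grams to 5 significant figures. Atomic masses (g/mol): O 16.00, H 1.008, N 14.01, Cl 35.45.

185.49 g

Pure NH4Cl = 279.39 × 0.7701 = 215.158 g.
M(NH4Cl) = 14.01 + 4(1.008) + 35.45 = 53.492 g/mol.
M(NH4NO3) = 2(14.01) + 4(1.008) + 3(16.00) = 80.052 g/mol.
n(NH4Cl) = 215.158 / 53.492 = 4.02225 mol.
Step 1 (NH4Cl:NH3 = 1:1): theoretical n(NH3) = 4.02225 mol; at 63.41% yield, n(NH3) = 2.55051 mol.
Step 2 (NH3:NH4NO3 = 1:1): theoretical n(NH4NO3) = 2.55051 mol, so theoretical mass = 2.55051 × 80.052 = 204.173 g.
At 90.85% yield, actual mass of NH4NO3 = 204.173 × 0.9085 = 185.492 g.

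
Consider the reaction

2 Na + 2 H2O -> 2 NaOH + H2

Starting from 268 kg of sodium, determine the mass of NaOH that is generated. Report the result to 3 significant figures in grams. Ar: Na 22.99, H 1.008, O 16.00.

466000 g

M(Na) = 22.99 g/mol.
M(NaOH) = 22.99 + 16.00 + 1.008 = 39.998 g/mol.
Convert: 268 kg = 268000 g.
n(Na) = 268000 g / 22.99 g/mol = 11660 mol.
From the equation the Na:NaOH mole ratio is 2:2, so n(NaOH) = 11660 × 2/2 = 11660 mol.
Mass of NaOH = 11660 mol × 39.998 g/mol = 466300 g.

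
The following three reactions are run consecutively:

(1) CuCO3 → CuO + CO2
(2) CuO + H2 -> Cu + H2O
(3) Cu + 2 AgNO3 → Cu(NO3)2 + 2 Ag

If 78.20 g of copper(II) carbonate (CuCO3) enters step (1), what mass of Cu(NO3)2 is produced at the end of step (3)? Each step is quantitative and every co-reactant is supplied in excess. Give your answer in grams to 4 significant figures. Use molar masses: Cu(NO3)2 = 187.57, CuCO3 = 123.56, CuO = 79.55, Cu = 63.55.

118.7 g

n(CuCO3) = 78.20 / 123.56 = 0.63289 mol.
Reaction (1): CuCO3→CuO ratio 1:1 ⇒ n(CuO) = 0.63289 mol.
Reaction (2): CuO→Cu ratio 1:1 ⇒ n(Cu) = 0.63289 mol.
Reaction (3): Cu→Cu(NO3)2 ratio 1:1 ⇒ n(Cu(NO3)2) = 0.63289 mol.
Mass of Cu(NO3)2 = 0.63289 × 187.57 = 118.71 g.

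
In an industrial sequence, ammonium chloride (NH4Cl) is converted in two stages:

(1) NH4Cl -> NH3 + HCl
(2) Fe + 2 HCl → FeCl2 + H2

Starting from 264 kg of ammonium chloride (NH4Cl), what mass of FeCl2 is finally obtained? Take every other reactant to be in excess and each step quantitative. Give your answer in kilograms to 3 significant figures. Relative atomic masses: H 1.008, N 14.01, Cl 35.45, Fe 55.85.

313 kg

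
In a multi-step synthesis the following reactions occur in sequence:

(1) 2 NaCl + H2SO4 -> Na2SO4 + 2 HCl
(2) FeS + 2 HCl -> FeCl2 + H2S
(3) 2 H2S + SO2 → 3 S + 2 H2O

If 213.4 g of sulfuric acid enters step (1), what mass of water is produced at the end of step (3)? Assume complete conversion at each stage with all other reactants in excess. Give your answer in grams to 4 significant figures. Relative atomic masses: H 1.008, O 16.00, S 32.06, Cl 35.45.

39.20 g

M(H2SO4) = 2(1.008) + 32.06 + 4(16.00) = 98.076 g/mol.
M(H2O) = 2(1.008) + 16.00 = 18.016 g/mol.
n(H2SO4) = 213.4 / 98.076 = 2.1759 mol.
Reaction (1): H2SO4→HCl ratio 1:2 ⇒ n(HCl) = 4.3517 mol.
Reaction (2): HCl→H2S ratio 2:1 ⇒ n(H2S) = 2.1759 mol.
Reaction (3): H2S→H2O ratio 2:2 ⇒ n(H2O) = 2.1759 mol.
Mass of H2O = 2.1759 × 18.016 = 39.200 g.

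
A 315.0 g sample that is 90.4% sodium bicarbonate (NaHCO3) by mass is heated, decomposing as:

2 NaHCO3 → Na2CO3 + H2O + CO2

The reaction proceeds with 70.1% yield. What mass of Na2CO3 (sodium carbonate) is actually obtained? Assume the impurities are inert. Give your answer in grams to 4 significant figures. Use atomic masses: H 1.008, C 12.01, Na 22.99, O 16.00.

Pure NaHCO3 available = 315.0 g × 0.904 = 284.76 g.
M(NaHCO3) = 22.99 + 1.008 + 12.01 + 3(16.00) = 84.008 g/mol.
M(Na2CO3) = 2(22.99) + 12.01 + 3(16.00) = 105.99 g/mol.
n(NaHCO3) = 284.76 g / 84.008 g/mol = 3.3897 mol.
From the equation the NaHCO3:Na2CO3 mole ratio is 2:1, so n(Na2CO3) = 3.3897 × 1/2 = 1.6948 mol.
Mass of Na2CO3 = 1.6948 mol × 105.99 g/mol = 179.64 g.
Actual mass collected = 179.64 g × 0.701 = 125.92 g.

125.9 g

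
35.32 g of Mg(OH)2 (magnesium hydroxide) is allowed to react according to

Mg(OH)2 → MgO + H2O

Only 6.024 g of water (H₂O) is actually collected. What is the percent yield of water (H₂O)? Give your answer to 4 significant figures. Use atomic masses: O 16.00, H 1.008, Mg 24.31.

55.22 %

M(Mg(OH)2) = 24.31 + 2(16.00) + 2(1.008) = 58.326 g/mol.
M(H2O) = 2(1.008) + 16.00 = 18.016 g/mol.
n(Mg(OH)2) = 35.320 g / 58.326 g/mol = 0.60556 mol.
From the equation the Mg(OH)2:H2O mole ratio is 1:1, so n(H2O) = 0.60556 × 1/1 = 0.60556 mol.
Mass of H2O = 0.60556 mol × 18.016 g/mol = 10.910 g.
This is the theoretical yield. Percent yield = 6.024 g / 10.910 g × 100% = 55.216%.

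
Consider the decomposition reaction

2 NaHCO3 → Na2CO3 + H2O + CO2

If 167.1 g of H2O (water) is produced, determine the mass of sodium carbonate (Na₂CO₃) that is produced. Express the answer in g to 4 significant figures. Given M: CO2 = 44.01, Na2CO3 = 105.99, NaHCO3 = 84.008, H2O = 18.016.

983.1 g

n(H2O) = 167.10 g / 18.016 g/mol = 9.2751 mol.
From the equation the H2O:Na2CO3 mole ratio is 1:1, so n(Na2CO3) = 9.2751 × 1/1 = 9.2751 mol.
Mass of Na2CO3 = 9.2751 mol × 105.99 g/mol = 983.07 g.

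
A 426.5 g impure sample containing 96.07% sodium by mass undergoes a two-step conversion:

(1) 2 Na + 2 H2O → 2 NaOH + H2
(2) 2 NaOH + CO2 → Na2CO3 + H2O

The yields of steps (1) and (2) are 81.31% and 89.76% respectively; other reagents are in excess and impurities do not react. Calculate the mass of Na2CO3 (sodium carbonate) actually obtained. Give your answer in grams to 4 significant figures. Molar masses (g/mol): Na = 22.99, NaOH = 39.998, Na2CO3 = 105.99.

Pure Na = 426.5 × 0.9607 = 409.74 g.
n(Na) = 409.74 / 22.99 = 17.822 mol.
Step 1 (Na:NaOH = 2:2): theoretical n(NaOH) = 17.822 mol; at 81.31% yield, n(NaOH) = 14.491 mol.
Step 2 (NaOH:Na2CO3 = 2:1): theoretical n(Na2CO3) = 7.2457 mol, so theoretical mass = 7.2457 × 105.99 = 767.97 g.
At 89.76% yield, actual mass of Na2CO3 = 767.97 × 0.8976 = 689.33 g.

689.3 g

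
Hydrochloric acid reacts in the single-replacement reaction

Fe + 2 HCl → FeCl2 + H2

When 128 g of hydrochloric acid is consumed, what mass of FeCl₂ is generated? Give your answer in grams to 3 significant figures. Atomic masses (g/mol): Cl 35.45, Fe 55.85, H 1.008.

M(HCl) = 1.008 + 35.45 = 36.458 g/mol.
M(FeCl2) = 55.85 + 2(35.45) = 126.75 g/mol.
n(HCl) = 128.0 g / 36.458 g/mol = 3.511 mol.
From the equation the HCl:FeCl2 mole ratio is 2:1, so n(FeCl2) = 3.511 × 1/2 = 1.755 mol.
Mass of FeCl2 = 1.755 mol × 126.75 g/mol = 222.5 g.

223 g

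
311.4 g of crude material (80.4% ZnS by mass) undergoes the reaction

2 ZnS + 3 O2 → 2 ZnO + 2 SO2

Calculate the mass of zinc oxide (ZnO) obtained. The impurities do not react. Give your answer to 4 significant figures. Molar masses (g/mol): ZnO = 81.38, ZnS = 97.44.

209.1 g

Mass of pure ZnS = 311.4 g × 0.804 = 250.37 g.
n(ZnS) = 250.37 g / 97.44 g/mol = 2.5694 mol.
From the equation the ZnS:ZnO mole ratio is 2:2, so n(ZnO) = 2.5694 × 2/2 = 2.5694 mol.
Mass of ZnO = 2.5694 mol × 81.38 g/mol = 209.10 g.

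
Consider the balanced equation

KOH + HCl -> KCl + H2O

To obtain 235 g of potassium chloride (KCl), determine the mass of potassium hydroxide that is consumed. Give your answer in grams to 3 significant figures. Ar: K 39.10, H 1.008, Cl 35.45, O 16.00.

177 g

M(KCl) = 39.10 + 35.45 = 74.55 g/mol.
M(KOH) = 39.10 + 16.00 + 1.008 = 56.108 g/mol.
n(KCl) = 235.0 g / 74.55 g/mol = 3.152 mol.
From the equation the KCl:KOH mole ratio is 1:1, so n(KOH) = 3.152 × 1/1 = 3.152 mol.
Mass of KOH = 3.152 mol × 56.108 g/mol = 176.9 g.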